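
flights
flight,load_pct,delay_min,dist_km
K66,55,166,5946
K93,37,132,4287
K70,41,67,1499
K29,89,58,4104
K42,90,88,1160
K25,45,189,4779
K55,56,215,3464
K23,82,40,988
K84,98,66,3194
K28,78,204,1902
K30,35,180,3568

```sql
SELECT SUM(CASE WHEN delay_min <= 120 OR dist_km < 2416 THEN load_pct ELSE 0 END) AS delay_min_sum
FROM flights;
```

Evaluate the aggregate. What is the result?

flight=K66: ✗
flight=K93: ✗
flight=K70: ✓ → 41
flight=K29: ✓ → 89
flight=K42: ✓ → 90
flight=K25: ✗
flight=K55: ✗
flight=K23: ✓ → 82
flight=K84: ✓ → 98
flight=K28: ✓ → 78
flight=K30: ✗
delay_min_sum = 41 + 89 + 90 + 82 + 98 + 78 = 478

478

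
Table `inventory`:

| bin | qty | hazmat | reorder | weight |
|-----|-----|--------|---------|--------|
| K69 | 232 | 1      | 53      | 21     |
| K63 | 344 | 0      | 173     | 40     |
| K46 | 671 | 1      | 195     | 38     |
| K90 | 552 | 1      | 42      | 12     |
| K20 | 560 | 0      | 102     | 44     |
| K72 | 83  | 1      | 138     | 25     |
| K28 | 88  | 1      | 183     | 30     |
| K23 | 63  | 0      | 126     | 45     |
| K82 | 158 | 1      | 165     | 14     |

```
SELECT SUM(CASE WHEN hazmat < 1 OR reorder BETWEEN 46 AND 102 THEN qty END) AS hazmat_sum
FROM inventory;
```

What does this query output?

1199

bin=K69: ✓ → 232
bin=K63: ✓ → 344
bin=K46: ✗
bin=K90: ✗
bin=K20: ✓ → 560
bin=K72: ✗
bin=K28: ✗
bin=K23: ✓ → 63
bin=K82: ✗
hazmat_sum = 232 + 344 + 560 + 63 = 1199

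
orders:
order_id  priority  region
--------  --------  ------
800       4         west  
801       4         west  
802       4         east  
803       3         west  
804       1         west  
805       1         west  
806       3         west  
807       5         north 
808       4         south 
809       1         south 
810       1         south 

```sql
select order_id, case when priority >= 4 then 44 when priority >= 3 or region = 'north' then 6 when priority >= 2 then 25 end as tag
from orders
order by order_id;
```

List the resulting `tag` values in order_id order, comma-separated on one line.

44, 44, 44, 6, NULL, NULL, 6, 44, 44, NULL, NULL

order_id=800: priority >= 4 → 44
order_id=801: priority >= 4 → 44
order_id=802: priority >= 4 → 44
order_id=803: priority >= 3 or region = 'north' → 6
order_id=804: (no match → NULL) → NULL
order_id=805: (no match → NULL) → NULL
order_id=806: priority >= 3 or region = 'north' → 6
order_id=807: priority >= 4 → 44
order_id=808: priority >= 4 → 44
order_id=809: (no match → NULL) → NULL
order_id=810: (no match → NULL) → NULL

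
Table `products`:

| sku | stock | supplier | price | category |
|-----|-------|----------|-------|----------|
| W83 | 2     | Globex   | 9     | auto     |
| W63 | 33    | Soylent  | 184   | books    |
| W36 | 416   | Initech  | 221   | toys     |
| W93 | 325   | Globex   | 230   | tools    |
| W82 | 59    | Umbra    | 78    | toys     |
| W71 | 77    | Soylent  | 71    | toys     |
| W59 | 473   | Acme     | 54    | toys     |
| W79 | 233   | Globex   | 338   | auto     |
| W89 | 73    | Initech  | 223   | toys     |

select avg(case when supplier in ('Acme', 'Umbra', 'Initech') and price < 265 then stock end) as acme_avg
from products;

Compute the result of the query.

255.25

sku=W83: ✗
sku=W63: ✗
sku=W36: ✓ → 416
sku=W93: ✗
sku=W82: ✓ → 59
sku=W71: ✗
sku=W59: ✓ → 473
sku=W79: ✗
sku=W89: ✓ → 73
acme_avg = (416 + 59 + 473 + 73) / 4 = 255.25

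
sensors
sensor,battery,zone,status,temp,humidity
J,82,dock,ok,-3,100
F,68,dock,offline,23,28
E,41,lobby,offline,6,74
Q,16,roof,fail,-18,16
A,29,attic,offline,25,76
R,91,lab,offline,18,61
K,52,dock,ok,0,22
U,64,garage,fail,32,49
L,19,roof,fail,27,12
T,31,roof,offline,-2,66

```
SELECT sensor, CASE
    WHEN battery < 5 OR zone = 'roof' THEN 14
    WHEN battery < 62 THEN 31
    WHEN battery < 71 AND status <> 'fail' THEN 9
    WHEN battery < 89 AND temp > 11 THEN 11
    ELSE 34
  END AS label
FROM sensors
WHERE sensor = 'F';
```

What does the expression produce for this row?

9

sensor = F: battery=68, zone=dock, status=offline, temp=23, humidity=28.
battery < 5 OR zone = 'roof' → false
battery < 62 → false
battery < 71 AND status <> 'fail' → true → 9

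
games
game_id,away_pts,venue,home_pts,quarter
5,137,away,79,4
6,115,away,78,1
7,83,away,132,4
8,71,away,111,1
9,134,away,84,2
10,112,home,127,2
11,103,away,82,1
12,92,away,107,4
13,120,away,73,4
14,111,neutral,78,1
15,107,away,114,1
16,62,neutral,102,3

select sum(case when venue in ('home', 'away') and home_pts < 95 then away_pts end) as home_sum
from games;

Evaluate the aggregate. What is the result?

609

game_id=5: ✓ → 137
game_id=6: ✓ → 115
game_id=7: ✗
game_id=8: ✗
game_id=9: ✓ → 134
game_id=10: ✗
game_id=11: ✓ → 103
game_id=12: ✗
game_id=13: ✓ → 120
game_id=14: ✗
game_id=15: ✗
game_id=16: ✗
home_sum = 137 + 115 + 134 + 103 + 120 = 609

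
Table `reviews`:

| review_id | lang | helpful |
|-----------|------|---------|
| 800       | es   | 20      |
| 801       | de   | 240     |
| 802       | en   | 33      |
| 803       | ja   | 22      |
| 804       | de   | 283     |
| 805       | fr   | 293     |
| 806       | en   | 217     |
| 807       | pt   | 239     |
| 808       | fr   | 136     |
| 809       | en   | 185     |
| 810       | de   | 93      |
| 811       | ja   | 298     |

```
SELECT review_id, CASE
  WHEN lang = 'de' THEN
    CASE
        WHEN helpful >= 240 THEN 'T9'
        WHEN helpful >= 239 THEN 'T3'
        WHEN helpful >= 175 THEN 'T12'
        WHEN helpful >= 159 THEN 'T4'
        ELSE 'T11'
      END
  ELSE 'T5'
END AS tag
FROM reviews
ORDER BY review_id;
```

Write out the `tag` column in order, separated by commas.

review_id=800: lang='es' → outer ELSE → T5
review_id=801: lang='de' → inner[helpful >= 240] → T9
review_id=802: lang='en' → outer ELSE → T5
review_id=803: lang='ja' → outer ELSE → T5
review_id=804: lang='de' → inner[helpful >= 240] → T9
review_id=805: lang='fr' → outer ELSE → T5
review_id=806: lang='en' → outer ELSE → T5
review_id=807: lang='pt' → outer ELSE → T5
review_id=808: lang='fr' → outer ELSE → T5
review_id=809: lang='en' → outer ELSE → T5
review_id=810: lang='de' → inner[ELSE] → T11
review_id=811: lang='ja' → outer ELSE → T5

T5, T9, T5, T5, T9, T5, T5, T5, T5, T5, T11, T5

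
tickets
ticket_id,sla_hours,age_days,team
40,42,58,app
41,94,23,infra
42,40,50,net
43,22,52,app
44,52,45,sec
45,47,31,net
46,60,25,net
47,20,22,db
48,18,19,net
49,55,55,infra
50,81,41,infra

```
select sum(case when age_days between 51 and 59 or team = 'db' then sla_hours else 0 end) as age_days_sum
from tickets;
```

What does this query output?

ticket_id=40: ✓ → 42
ticket_id=41: ✗
ticket_id=42: ✗
ticket_id=43: ✓ → 22
ticket_id=44: ✗
ticket_id=45: ✗
ticket_id=46: ✗
ticket_id=47: ✓ → 20
ticket_id=48: ✗
ticket_id=49: ✓ → 55
ticket_id=50: ✗
age_days_sum = 42 + 22 + 20 + 55 = 139

139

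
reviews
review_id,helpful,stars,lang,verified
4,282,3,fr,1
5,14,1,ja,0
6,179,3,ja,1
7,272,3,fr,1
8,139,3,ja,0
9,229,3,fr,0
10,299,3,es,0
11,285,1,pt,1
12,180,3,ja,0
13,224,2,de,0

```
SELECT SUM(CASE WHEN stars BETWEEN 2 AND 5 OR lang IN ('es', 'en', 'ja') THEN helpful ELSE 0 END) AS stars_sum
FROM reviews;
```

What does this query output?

1818

review_id=4: ✓ → 282
review_id=5: ✓ → 14
review_id=6: ✓ → 179
review_id=7: ✓ → 272
review_id=8: ✓ → 139
review_id=9: ✓ → 229
review_id=10: ✓ → 299
review_id=11: ✗
review_id=12: ✓ → 180
review_id=13: ✓ → 224
stars_sum = 282 + 14 + 179 + 272 + 139 + 229 + 299 + 180 + 224 = 1818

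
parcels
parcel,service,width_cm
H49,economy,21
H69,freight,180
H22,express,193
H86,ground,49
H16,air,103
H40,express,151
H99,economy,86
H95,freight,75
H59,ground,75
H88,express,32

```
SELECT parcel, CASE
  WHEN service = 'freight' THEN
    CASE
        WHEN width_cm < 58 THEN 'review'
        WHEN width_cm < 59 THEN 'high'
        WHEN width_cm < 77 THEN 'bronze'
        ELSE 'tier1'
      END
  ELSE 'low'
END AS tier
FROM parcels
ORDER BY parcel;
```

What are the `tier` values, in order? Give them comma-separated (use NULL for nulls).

low, low, low, low, low, tier1, low, low, bronze, low

parcel=H16: service='air' → outer ELSE → low
parcel=H22: service='express' → outer ELSE → low
parcel=H40: service='express' → outer ELSE → low
parcel=H49: service='economy' → outer ELSE → low
parcel=H59: service='ground' → outer ELSE → low
parcel=H69: service='freight' → inner[ELSE] → tier1
parcel=H86: service='ground' → outer ELSE → low
parcel=H88: service='express' → outer ELSE → low
parcel=H95: service='freight' → inner[width_cm < 77] → bronze
parcel=H99: service='economy' → outer ELSE → low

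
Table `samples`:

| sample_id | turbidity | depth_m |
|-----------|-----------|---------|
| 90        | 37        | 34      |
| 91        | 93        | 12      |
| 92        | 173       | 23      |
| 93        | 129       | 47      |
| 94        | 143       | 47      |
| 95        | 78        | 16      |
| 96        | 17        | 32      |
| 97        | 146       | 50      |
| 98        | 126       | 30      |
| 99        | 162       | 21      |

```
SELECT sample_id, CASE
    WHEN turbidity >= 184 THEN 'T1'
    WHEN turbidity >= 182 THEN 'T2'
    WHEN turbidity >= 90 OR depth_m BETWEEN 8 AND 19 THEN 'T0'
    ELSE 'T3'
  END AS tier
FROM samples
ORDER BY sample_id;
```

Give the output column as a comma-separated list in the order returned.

T3, T0, T0, T0, T0, T0, T3, T0, T0, T0

sample_id=90: ELSE → T3
sample_id=91: turbidity >= 90 OR depth_m BETWEEN 8 AND 19 → T0
sample_id=92: turbidity >= 90 OR depth_m BETWEEN 8 AND 19 → T0
sample_id=93: turbidity >= 90 OR depth_m BETWEEN 8 AND 19 → T0
sample_id=94: turbidity >= 90 OR depth_m BETWEEN 8 AND 19 → T0
sample_id=95: turbidity >= 90 OR depth_m BETWEEN 8 AND 19 → T0
sample_id=96: ELSE → T3
sample_id=97: turbidity >= 90 OR depth_m BETWEEN 8 AND 19 → T0
sample_id=98: turbidity >= 90 OR depth_m BETWEEN 8 AND 19 → T0
sample_id=99: turbidity >= 90 OR depth_m BETWEEN 8 AND 19 → T0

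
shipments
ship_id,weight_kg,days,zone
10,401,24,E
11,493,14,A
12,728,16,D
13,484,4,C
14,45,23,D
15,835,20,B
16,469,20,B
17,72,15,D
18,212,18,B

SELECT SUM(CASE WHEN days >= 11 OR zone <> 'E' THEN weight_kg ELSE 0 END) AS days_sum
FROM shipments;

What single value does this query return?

3739

ship_id=10: ✓ → 401
ship_id=11: ✓ → 493
ship_id=12: ✓ → 728
ship_id=13: ✓ → 484
ship_id=14: ✓ → 45
ship_id=15: ✓ → 835
ship_id=16: ✓ → 469
ship_id=17: ✓ → 72
ship_id=18: ✓ → 212
days_sum = 401 + 493 + 728 + 484 + 45 + 835 + 469 + 72 + 212 = 3739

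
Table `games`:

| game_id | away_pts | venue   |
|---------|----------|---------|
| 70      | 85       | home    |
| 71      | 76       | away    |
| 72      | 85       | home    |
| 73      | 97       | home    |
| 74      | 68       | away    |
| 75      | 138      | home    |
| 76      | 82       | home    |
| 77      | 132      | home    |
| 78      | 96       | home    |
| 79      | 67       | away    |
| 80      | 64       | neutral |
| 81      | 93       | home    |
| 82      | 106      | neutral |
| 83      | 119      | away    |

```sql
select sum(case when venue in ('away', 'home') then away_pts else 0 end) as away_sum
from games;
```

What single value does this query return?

1138

game_id=70: ✓ → 85
game_id=71: ✓ → 76
game_id=72: ✓ → 85
game_id=73: ✓ → 97
game_id=74: ✓ → 68
game_id=75: ✓ → 138
game_id=76: ✓ → 82
game_id=77: ✓ → 132
game_id=78: ✓ → 96
game_id=79: ✓ → 67
game_id=80: ✗
game_id=81: ✓ → 93
game_id=82: ✗
game_id=83: ✓ → 119
away_sum = 85 + 76 + 85 + 97 + 68 + 138 + 82 + 132 + 96 + 67 + 93 + 119 = 1138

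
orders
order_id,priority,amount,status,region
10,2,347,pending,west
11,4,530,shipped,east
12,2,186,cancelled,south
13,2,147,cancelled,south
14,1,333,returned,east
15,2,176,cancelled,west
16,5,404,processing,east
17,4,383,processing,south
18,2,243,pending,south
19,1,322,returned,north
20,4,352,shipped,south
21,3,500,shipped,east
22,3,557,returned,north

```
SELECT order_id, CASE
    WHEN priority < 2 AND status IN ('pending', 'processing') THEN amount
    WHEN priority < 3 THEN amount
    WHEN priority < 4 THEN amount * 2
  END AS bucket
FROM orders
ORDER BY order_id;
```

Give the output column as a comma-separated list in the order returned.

order_id=10: priority < 3 → 347
order_id=11: (no match → NULL) → NULL
order_id=12: priority < 3 → 186
order_id=13: priority < 3 → 147
order_id=14: priority < 3 → 333
order_id=15: priority < 3 → 176
order_id=16: (no match → NULL) → NULL
order_id=17: (no match → NULL) → NULL
order_id=18: priority < 3 → 243
order_id=19: priority < 3 → 322
order_id=20: (no match → NULL) → NULL
order_id=21: priority < 4 → 1000
order_id=22: priority < 4 → 1114

347, NULL, 186, 147, 333, 176, NULL, NULL, 243, 322, NULL, 1000, 1114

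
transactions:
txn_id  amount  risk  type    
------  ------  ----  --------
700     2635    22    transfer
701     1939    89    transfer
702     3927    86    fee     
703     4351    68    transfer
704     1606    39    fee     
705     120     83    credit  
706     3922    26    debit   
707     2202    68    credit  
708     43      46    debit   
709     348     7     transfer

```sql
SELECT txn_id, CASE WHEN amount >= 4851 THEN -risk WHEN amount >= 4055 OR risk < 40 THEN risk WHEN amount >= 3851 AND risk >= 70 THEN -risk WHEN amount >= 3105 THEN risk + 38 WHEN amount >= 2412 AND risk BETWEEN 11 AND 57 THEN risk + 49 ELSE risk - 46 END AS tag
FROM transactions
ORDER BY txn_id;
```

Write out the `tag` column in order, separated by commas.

txn_id=700: amount >= 4055 OR risk < 40 → 22
txn_id=701: ELSE → 43
txn_id=702: amount >= 3851 AND risk >= 70 → -86
txn_id=703: amount >= 4055 OR risk < 40 → 68
txn_id=704: amount >= 4055 OR risk < 40 → 39
txn_id=705: ELSE → 37
txn_id=706: amount >= 4055 OR risk < 40 → 26
txn_id=707: ELSE → 22
txn_id=708: ELSE → 0
txn_id=709: amount >= 4055 OR risk < 40 → 7

22, 43, -86, 68, 39, 37, 26, 22, 0, 7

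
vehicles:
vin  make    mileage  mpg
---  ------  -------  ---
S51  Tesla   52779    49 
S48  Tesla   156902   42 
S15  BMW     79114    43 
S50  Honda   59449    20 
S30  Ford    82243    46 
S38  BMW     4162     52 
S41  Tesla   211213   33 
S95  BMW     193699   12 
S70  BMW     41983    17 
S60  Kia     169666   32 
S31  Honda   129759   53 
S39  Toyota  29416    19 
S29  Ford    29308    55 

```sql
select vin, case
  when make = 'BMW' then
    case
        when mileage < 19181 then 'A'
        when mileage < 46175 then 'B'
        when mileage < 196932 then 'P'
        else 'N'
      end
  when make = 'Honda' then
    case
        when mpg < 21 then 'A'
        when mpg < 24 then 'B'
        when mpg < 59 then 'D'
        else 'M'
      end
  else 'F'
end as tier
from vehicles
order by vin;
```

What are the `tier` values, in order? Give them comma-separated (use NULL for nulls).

P, F, F, D, A, F, F, F, A, F, F, B, P

vin=S15: make='BMW' → inner[mileage < 196932] → P
vin=S29: make='Ford' → outer ELSE → F
vin=S30: make='Ford' → outer ELSE → F
vin=S31: make='Honda' → inner[mpg < 59] → D
vin=S38: make='BMW' → inner[mileage < 19181] → A
vin=S39: make='Toyota' → outer ELSE → F
vin=S41: make='Tesla' → outer ELSE → F
vin=S48: make='Tesla' → outer ELSE → F
vin=S50: make='Honda' → inner[mpg < 21] → A
vin=S51: make='Tesla' → outer ELSE → F
vin=S60: make='Kia' → outer ELSE → F
vin=S70: make='BMW' → inner[mileage < 46175] → B
vin=S95: make='BMW' → inner[mileage < 196932] → P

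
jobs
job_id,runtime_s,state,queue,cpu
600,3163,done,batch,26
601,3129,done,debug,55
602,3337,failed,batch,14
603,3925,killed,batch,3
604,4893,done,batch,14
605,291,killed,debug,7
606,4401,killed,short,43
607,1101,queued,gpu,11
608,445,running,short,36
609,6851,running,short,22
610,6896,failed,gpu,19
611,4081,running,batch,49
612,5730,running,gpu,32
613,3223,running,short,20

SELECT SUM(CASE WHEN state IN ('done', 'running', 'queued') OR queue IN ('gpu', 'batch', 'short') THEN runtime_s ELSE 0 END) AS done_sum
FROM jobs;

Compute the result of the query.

job_id=600: ✓ → 3163
job_id=601: ✓ → 3129
job_id=602: ✓ → 3337
job_id=603: ✓ → 3925
job_id=604: ✓ → 4893
job_id=605: ✗
job_id=606: ✓ → 4401
job_id=607: ✓ → 1101
job_id=608: ✓ → 445
job_id=609: ✓ → 6851
job_id=610: ✓ → 6896
job_id=611: ✓ → 4081
job_id=612: ✓ → 5730
job_id=613: ✓ → 3223
done_sum = 3163 + 3129 + 3337 + 3925 + 4893 + 4401 + 1101 + 445 + 6851 + 6896 + 4081 + 5730 + 3223 = 51175

51175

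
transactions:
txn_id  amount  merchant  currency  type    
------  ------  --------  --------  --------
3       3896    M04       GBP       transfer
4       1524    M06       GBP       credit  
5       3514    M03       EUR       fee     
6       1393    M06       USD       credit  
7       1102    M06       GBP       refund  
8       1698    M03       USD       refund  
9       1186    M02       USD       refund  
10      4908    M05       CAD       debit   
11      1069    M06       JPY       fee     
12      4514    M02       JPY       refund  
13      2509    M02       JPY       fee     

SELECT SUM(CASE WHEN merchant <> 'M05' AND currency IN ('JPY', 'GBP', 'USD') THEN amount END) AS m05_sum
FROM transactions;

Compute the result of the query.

18891

txn_id=3: ✓ → 3896
txn_id=4: ✓ → 1524
txn_id=5: ✗
txn_id=6: ✓ → 1393
txn_id=7: ✓ → 1102
txn_id=8: ✓ → 1698
txn_id=9: ✓ → 1186
txn_id=10: ✗
txn_id=11: ✓ → 1069
txn_id=12: ✓ → 4514
txn_id=13: ✓ → 2509
m05_sum = 3896 + 1524 + 1393 + 1102 + 1698 + 1186 + 1069 + 4514 + 2509 = 18891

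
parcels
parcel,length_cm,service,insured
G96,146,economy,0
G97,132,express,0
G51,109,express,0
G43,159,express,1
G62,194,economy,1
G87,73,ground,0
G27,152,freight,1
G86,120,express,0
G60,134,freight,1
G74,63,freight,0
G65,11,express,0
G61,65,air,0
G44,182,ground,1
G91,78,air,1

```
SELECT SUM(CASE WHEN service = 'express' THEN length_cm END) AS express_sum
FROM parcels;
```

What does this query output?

parcel=G96: ✗
parcel=G97: ✓ → 132
parcel=G51: ✓ → 109
parcel=G43: ✓ → 159
parcel=G62: ✗
parcel=G87: ✗
parcel=G27: ✗
parcel=G86: ✓ → 120
parcel=G60: ✗
parcel=G74: ✗
parcel=G65: ✓ → 11
parcel=G61: ✗
parcel=G44: ✗
parcel=G91: ✗
express_sum = 132 + 109 + 159 + 120 + 11 = 531

531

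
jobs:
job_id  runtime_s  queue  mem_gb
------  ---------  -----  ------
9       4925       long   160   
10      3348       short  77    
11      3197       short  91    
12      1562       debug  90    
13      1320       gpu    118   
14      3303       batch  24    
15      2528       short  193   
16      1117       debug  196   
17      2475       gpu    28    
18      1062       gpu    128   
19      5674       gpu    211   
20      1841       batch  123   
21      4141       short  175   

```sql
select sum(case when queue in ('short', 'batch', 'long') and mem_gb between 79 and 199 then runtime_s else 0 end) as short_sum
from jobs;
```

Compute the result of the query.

job_id=9: ✓ → 4925
job_id=10: ✗
job_id=11: ✓ → 3197
job_id=12: ✗
job_id=13: ✗
job_id=14: ✗
job_id=15: ✓ → 2528
job_id=16: ✗
job_id=17: ✗
job_id=18: ✗
job_id=19: ✗
job_id=20: ✓ → 1841
job_id=21: ✓ → 4141
short_sum = 4925 + 3197 + 2528 + 1841 + 4141 = 16632

16632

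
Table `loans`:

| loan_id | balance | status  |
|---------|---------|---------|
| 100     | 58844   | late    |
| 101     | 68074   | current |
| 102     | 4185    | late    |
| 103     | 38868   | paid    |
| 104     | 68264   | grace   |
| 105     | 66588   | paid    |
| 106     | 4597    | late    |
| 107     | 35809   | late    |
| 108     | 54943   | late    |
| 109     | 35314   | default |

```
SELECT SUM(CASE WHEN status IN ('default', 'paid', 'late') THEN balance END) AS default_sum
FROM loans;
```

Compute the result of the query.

loan_id=100: ✓ → 58844
loan_id=101: ✗
loan_id=102: ✓ → 4185
loan_id=103: ✓ → 38868
loan_id=104: ✗
loan_id=105: ✓ → 66588
loan_id=106: ✓ → 4597
loan_id=107: ✓ → 35809
loan_id=108: ✓ → 54943
loan_id=109: ✓ → 35314
default_sum = 58844 + 4185 + 38868 + 66588 + 4597 + 35809 + 54943 + 35314 = 299148

299148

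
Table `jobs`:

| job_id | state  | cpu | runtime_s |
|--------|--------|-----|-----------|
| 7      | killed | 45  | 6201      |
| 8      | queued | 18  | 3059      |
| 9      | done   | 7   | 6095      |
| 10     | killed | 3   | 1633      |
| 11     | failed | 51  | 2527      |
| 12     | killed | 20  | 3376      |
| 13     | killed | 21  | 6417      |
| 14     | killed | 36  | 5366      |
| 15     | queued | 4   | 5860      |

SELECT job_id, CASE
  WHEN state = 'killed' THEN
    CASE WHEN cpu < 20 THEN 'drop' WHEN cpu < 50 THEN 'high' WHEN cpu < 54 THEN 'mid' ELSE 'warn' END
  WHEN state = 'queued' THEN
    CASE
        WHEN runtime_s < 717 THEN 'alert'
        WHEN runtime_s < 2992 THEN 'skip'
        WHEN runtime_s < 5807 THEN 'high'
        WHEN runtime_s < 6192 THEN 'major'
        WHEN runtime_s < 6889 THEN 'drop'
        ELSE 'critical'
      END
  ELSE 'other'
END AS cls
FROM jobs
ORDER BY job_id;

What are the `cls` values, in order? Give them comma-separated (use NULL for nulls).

high, high, other, drop, other, high, high, high, major

job_id=7: state='killed' → inner[cpu < 50] → high
job_id=8: state='queued' → inner[runtime_s < 5807] → high
job_id=9: state='done' → outer ELSE → other
job_id=10: state='killed' → inner[cpu < 20] → drop
job_id=11: state='failed' → outer ELSE → other
job_id=12: state='killed' → inner[cpu < 50] → high
job_id=13: state='killed' → inner[cpu < 50] → high
job_id=14: state='killed' → inner[cpu < 50] → high
job_id=15: state='queued' → inner[runtime_s < 6192] → major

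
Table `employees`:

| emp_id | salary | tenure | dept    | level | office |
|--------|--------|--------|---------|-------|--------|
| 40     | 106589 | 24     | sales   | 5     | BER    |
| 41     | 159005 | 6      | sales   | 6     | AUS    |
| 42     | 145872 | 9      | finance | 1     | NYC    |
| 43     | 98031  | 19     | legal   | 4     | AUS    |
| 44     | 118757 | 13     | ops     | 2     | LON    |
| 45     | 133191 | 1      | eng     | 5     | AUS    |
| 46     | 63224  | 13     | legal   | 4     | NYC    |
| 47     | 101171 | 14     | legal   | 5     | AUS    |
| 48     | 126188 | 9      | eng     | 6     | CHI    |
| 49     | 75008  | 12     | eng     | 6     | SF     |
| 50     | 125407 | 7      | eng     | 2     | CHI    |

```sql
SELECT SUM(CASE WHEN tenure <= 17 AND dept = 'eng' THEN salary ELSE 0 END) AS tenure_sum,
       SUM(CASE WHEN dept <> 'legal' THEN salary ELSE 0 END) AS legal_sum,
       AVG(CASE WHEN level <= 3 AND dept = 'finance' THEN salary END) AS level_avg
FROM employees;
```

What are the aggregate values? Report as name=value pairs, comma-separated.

[tenure_sum: tenure <= 17 AND dept = 'eng']
emp_id=40: ✗
emp_id=41: ✗
emp_id=42: ✗
emp_id=43: ✗
emp_id=44: ✗
emp_id=45: ✓ → 133191
emp_id=46: ✗
emp_id=47: ✗
emp_id=48: ✓ → 126188
emp_id=49: ✓ → 75008
emp_id=50: ✓ → 125407
tenure_sum = 133191 + 126188 + 75008 + 125407 = 459794
—
[legal_sum: dept <> 'legal']
emp_id=40: ✓ → 106589
emp_id=41: ✓ → 159005
emp_id=42: ✓ → 145872
emp_id=43: ✗
emp_id=44: ✓ → 118757
emp_id=45: ✓ → 133191
emp_id=46: ✗
emp_id=47: ✗
emp_id=48: ✓ → 126188
emp_id=49: ✓ → 75008
emp_id=50: ✓ → 125407
legal_sum = 106589 + 159005 + 145872 + 118757 + 133191 + 126188 + 75008 + 125407 = 990017
—
[level_avg: level <= 3 AND dept = 'finance']
emp_id=40: ✗
emp_id=41: ✗
emp_id=42: ✓ → 145872
emp_id=43: ✗
emp_id=44: ✗
emp_id=45: ✗
emp_id=46: ✗
emp_id=47: ✗
emp_id=48: ✗
emp_id=49: ✗
emp_id=50: ✗
level_avg = 145872

tenure_sum=459794, legal_sum=990017, level_avg=145872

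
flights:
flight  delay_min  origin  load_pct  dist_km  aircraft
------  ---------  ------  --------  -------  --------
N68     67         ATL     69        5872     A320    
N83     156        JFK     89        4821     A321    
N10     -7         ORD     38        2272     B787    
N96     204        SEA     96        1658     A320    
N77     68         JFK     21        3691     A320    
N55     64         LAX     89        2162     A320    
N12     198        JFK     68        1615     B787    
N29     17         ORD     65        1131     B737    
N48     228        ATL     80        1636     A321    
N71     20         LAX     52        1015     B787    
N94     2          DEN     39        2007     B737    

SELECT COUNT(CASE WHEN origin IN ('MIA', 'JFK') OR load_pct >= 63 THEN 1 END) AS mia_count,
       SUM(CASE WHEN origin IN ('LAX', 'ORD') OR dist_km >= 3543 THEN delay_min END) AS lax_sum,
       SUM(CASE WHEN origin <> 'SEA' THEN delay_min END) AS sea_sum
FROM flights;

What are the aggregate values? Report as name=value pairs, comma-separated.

mia_count=8, lax_sum=385, sea_sum=813

[mia_count: origin IN ('MIA', 'JFK') OR load_pct >= 63]
flight=N68: ✓ → 1
flight=N83: ✓ → 1
flight=N10: ✗
flight=N96: ✓ → 1
flight=N77: ✓ → 1
flight=N55: ✓ → 1
flight=N12: ✓ → 1
flight=N29: ✓ → 1
flight=N48: ✓ → 1
flight=N71: ✗
flight=N94: ✗
mia_count = COUNT(1, 1, 1, 1, 1, 1, 1, 1) = 8
—
[lax_sum: origin IN ('LAX', 'ORD') OR dist_km >= 3543]
flight=N68: ✓ → 67
flight=N83: ✓ → 156
flight=N10: ✓ → -7
flight=N96: ✗
flight=N77: ✓ → 68
flight=N55: ✓ → 64
flight=N12: ✗
flight=N29: ✓ → 17
flight=N48: ✗
flight=N71: ✓ → 20
flight=N94: ✗
lax_sum = 67 + 156 + -7 + 68 + 64 + 17 + 20 = 385
—
[sea_sum: origin <> 'SEA']
flight=N68: ✓ → 67
flight=N83: ✓ → 156
flight=N10: ✓ → -7
flight=N96: ✗
flight=N77: ✓ → 68
flight=N55: ✓ → 64
flight=N12: ✓ → 198
flight=N29: ✓ → 17
flight=N48: ✓ → 228
flight=N71: ✓ → 20
flight=N94: ✓ → 2
sea_sum = 67 + 156 + -7 + 68 + 64 + 198 + 17 + 228 + 20 + 2 = 813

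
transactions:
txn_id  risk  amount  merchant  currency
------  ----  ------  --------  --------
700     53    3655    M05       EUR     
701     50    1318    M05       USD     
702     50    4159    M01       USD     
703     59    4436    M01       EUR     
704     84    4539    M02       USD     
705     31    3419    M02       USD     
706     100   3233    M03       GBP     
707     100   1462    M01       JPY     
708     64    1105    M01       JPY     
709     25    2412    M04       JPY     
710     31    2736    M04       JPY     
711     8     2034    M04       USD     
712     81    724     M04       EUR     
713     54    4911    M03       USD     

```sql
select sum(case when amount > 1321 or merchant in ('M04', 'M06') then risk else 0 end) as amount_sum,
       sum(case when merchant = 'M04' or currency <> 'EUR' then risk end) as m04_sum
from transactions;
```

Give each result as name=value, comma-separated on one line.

[amount_sum: amount > 1321 or merchant in ('M04', 'M06')]
txn_id=700: ✓ → 53
txn_id=701: ✗
txn_id=702: ✓ → 50
txn_id=703: ✓ → 59
txn_id=704: ✓ → 84
txn_id=705: ✓ → 31
txn_id=706: ✓ → 100
txn_id=707: ✓ → 100
txn_id=708: ✗
txn_id=709: ✓ → 25
txn_id=710: ✓ → 31
txn_id=711: ✓ → 8
txn_id=712: ✓ → 81
txn_id=713: ✓ → 54
amount_sum = 53 + 50 + 59 + 84 + 31 + 100 + 100 + 25 + 31 + 8 + 81 + 54 = 676
—
[m04_sum: merchant = 'M04' or currency <> 'EUR']
txn_id=700: ✗
txn_id=701: ✓ → 50
txn_id=702: ✓ → 50
txn_id=703: ✗
txn_id=704: ✓ → 84
txn_id=705: ✓ → 31
txn_id=706: ✓ → 100
txn_id=707: ✓ → 100
txn_id=708: ✓ → 64
txn_id=709: ✓ → 25
txn_id=710: ✓ → 31
txn_id=711: ✓ → 8
txn_id=712: ✓ → 81
txn_id=713: ✓ → 54
m04_sum = 50 + 50 + 84 + 31 + 100 + 100 + 64 + 25 + 31 + 8 + 81 + 54 = 678

amount_sum=676, m04_sum=678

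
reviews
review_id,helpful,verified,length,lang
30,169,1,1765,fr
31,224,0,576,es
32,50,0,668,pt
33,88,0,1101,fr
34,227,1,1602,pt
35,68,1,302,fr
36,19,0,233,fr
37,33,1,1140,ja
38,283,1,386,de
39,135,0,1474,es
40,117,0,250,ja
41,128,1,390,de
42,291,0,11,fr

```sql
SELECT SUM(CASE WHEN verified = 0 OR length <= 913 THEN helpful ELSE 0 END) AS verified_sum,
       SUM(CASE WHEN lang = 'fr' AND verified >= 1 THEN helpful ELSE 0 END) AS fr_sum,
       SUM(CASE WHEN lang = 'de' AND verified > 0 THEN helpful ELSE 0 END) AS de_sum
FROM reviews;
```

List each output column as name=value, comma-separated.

[verified_sum: verified = 0 OR length <= 913]
review_id=30: ✗
review_id=31: ✓ → 224
review_id=32: ✓ → 50
review_id=33: ✓ → 88
review_id=34: ✗
review_id=35: ✓ → 68
review_id=36: ✓ → 19
review_id=37: ✗
review_id=38: ✓ → 283
review_id=39: ✓ → 135
review_id=40: ✓ → 117
review_id=41: ✓ → 128
review_id=42: ✓ → 291
verified_sum = 224 + 50 + 88 + 68 + 19 + 283 + 135 + 117 + 128 + 291 = 1403
—
[fr_sum: lang = 'fr' AND verified >= 1]
review_id=30: ✓ → 169
review_id=31: ✗
review_id=32: ✗
review_id=33: ✗
review_id=34: ✗
review_id=35: ✓ → 68
review_id=36: ✗
review_id=37: ✗
review_id=38: ✗
review_id=39: ✗
review_id=40: ✗
review_id=41: ✗
review_id=42: ✗
fr_sum = 169 + 68 = 237
—
[de_sum: lang = 'de' AND verified > 0]
review_id=30: ✗
review_id=31: ✗
review_id=32: ✗
review_id=33: ✗
review_id=34: ✗
review_id=35: ✗
review_id=36: ✗
review_id=37: ✗
review_id=38: ✓ → 283
review_id=39: ✗
review_id=40: ✗
review_id=41: ✓ → 128
review_id=42: ✗
de_sum = 283 + 128 = 411

verified_sum=1403, fr_sum=237, de_sum=411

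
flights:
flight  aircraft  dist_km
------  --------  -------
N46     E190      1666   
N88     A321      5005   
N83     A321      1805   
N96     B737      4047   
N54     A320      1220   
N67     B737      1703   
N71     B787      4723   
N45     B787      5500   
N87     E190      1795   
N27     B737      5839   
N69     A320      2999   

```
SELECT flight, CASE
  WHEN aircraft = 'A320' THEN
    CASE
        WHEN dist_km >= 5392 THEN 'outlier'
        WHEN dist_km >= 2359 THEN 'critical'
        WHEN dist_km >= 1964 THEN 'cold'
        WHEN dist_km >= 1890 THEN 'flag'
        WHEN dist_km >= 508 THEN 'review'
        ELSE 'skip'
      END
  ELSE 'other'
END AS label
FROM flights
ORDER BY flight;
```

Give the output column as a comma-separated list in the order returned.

flight=N27: aircraft='B737' → outer ELSE → other
flight=N45: aircraft='B787' → outer ELSE → other
flight=N46: aircraft='E190' → outer ELSE → other
flight=N54: aircraft='A320' → inner[dist_km >= 508] → review
flight=N67: aircraft='B737' → outer ELSE → other
flight=N69: aircraft='A320' → inner[dist_km >= 2359] → critical
flight=N71: aircraft='B787' → outer ELSE → other
flight=N83: aircraft='A321' → outer ELSE → other
flight=N87: aircraft='E190' → outer ELSE → other
flight=N88: aircraft='A321' → outer ELSE → other
flight=N96: aircraft='B737' → outer ELSE → other

other, other, other, review, other, critical, other, other, other, other, other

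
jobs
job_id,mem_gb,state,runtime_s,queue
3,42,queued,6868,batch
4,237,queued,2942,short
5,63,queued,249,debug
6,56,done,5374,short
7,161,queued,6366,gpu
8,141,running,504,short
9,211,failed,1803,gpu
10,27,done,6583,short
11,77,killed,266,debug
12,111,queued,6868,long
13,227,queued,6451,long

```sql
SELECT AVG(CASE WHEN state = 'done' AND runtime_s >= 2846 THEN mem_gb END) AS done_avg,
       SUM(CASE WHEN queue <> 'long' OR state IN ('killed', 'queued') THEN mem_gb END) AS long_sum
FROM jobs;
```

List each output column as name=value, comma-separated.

[done_avg: state = 'done' AND runtime_s >= 2846]
job_id=3: ✗
job_id=4: ✗
job_id=5: ✗
job_id=6: ✓ → 56
job_id=7: ✗
job_id=8: ✗
job_id=9: ✗
job_id=10: ✓ → 27
job_id=11: ✗
job_id=12: ✗
job_id=13: ✗
done_avg = (56 + 27) / 2 = 41.5
—
[long_sum: queue <> 'long' OR state IN ('killed', 'queued')]
job_id=3: ✓ → 42
job_id=4: ✓ → 237
job_id=5: ✓ → 63
job_id=6: ✓ → 56
job_id=7: ✓ → 161
job_id=8: ✓ → 141
job_id=9: ✓ → 211
job_id=10: ✓ → 27
job_id=11: ✓ → 77
job_id=12: ✓ → 111
job_id=13: ✓ → 227
long_sum = 42 + 237 + 63 + 56 + 161 + 141 + 211 + 27 + 77 + 111 + 227 = 1353

done_avg=41.5, long_sum=1353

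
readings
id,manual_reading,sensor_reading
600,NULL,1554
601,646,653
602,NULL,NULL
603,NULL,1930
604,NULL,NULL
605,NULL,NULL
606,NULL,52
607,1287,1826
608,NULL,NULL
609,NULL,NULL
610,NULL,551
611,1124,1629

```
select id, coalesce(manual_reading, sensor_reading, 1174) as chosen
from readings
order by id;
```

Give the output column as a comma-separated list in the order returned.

id=600: manual_reading=NULL, sensor_reading=1554 → 1554
id=601: manual_reading=646 → 646
id=602: manual_reading=NULL, sensor_reading=NULL, → literal 1174 → 1174
id=603: manual_reading=NULL, sensor_reading=1930 → 1930
id=604: manual_reading=NULL, sensor_reading=NULL, → literal 1174 → 1174
id=605: manual_reading=NULL, sensor_reading=NULL, → literal 1174 → 1174
id=606: manual_reading=NULL, sensor_reading=52 → 52
id=607: manual_reading=1287 → 1287
id=608: manual_reading=NULL, sensor_reading=NULL, → literal 1174 → 1174
id=609: manual_reading=NULL, sensor_reading=NULL, → literal 1174 → 1174
id=610: manual_reading=NULL, sensor_reading=551 → 551
id=611: manual_reading=1124 → 1124

1554, 646, 1174, 1930, 1174, 1174, 52, 1287, 1174, 1174, 551, 1124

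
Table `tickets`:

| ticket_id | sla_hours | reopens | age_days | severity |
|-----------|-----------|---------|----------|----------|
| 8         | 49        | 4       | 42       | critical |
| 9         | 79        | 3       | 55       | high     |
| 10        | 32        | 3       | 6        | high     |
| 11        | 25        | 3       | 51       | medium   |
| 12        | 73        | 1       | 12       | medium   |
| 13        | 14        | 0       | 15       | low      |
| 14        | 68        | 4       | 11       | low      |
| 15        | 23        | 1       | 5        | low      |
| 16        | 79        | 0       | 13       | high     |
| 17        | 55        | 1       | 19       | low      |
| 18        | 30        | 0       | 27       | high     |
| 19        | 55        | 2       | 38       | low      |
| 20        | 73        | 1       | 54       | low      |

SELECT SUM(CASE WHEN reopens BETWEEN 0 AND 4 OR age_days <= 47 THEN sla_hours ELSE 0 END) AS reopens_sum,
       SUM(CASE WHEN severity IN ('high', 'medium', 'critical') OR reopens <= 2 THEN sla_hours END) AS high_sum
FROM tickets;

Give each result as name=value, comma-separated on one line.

reopens_sum=655, high_sum=587

[reopens_sum: reopens BETWEEN 0 AND 4 OR age_days <= 47]
ticket_id=8: ✓ → 49
ticket_id=9: ✓ → 79
ticket_id=10: ✓ → 32
ticket_id=11: ✓ → 25
ticket_id=12: ✓ → 73
ticket_id=13: ✓ → 14
ticket_id=14: ✓ → 68
ticket_id=15: ✓ → 23
ticket_id=16: ✓ → 79
ticket_id=17: ✓ → 55
ticket_id=18: ✓ → 30
ticket_id=19: ✓ → 55
ticket_id=20: ✓ → 73
reopens_sum = 49 + 79 + 32 + 25 + 73 + 14 + 68 + 23 + 79 + 55 + 30 + 55 + 73 = 655
—
[high_sum: severity IN ('high', 'medium', 'critical') OR reopens <= 2]
ticket_id=8: ✓ → 49
ticket_id=9: ✓ → 79
ticket_id=10: ✓ → 32
ticket_id=11: ✓ → 25
ticket_id=12: ✓ → 73
ticket_id=13: ✓ → 14
ticket_id=14: ✗
ticket_id=15: ✓ → 23
ticket_id=16: ✓ → 79
ticket_id=17: ✓ → 55
ticket_id=18: ✓ → 30
ticket_id=19: ✓ → 55
ticket_id=20: ✓ → 73
high_sum = 49 + 79 + 32 + 25 + 73 + 14 + 23 + 79 + 55 + 30 + 55 + 73 = 587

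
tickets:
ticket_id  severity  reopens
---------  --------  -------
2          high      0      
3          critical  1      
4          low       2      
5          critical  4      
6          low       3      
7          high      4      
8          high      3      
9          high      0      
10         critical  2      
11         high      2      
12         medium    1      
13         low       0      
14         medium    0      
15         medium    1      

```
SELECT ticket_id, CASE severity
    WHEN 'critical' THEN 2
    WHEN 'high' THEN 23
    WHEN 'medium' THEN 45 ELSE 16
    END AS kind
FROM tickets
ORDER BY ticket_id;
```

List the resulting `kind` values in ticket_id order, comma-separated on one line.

23, 2, 16, 2, 16, 23, 23, 23, 2, 23, 45, 16, 45, 45

ticket_id=2: severity='high' → 23
ticket_id=3: severity='critical' → 2
ticket_id=4: ELSE → 16
ticket_id=5: severity='critical' → 2
ticket_id=6: ELSE → 16
ticket_id=7: severity='high' → 23
ticket_id=8: severity='high' → 23
ticket_id=9: severity='high' → 23
ticket_id=10: severity='critical' → 2
ticket_id=11: severity='high' → 23
ticket_id=12: severity='medium' → 45
ticket_id=13: ELSE → 16
ticket_id=14: severity='medium' → 45
ticket_id=15: severity='medium' → 45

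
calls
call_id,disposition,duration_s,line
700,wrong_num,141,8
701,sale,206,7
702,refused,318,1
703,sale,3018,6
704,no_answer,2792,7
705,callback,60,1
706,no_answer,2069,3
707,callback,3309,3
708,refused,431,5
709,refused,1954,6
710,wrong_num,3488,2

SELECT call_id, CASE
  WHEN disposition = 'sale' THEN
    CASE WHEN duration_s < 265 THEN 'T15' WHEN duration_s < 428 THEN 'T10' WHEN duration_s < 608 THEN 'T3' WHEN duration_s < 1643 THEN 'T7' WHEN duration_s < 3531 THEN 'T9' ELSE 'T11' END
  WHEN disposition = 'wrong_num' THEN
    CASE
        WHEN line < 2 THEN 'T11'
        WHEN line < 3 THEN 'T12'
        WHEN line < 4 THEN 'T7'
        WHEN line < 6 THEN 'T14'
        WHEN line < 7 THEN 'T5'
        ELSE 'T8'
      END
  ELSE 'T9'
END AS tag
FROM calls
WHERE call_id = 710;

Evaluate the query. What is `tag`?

T12

call_id = 710: disposition=wrong_num, duration_s=3488, line=2.
disposition='wrong_num' → inner[line < 3] → T12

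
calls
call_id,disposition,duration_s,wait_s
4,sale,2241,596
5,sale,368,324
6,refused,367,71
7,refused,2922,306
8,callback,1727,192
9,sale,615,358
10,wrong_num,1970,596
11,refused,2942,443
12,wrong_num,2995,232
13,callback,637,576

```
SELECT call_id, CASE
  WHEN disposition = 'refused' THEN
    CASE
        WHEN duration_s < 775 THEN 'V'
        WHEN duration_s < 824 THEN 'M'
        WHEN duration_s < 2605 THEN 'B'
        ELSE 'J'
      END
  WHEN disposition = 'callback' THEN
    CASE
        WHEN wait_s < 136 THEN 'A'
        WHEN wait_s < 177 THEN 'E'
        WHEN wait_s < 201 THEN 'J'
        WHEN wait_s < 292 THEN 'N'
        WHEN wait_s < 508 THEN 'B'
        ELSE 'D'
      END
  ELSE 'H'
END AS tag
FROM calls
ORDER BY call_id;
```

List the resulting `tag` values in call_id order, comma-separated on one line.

H, H, V, J, J, H, H, J, H, D

call_id=4: disposition='sale' → outer ELSE → H
call_id=5: disposition='sale' → outer ELSE → H
call_id=6: disposition='refused' → inner[duration_s < 775] → V
call_id=7: disposition='refused' → inner[ELSE] → J
call_id=8: disposition='callback' → inner[wait_s < 201] → J
call_id=9: disposition='sale' → outer ELSE → H
call_id=10: disposition='wrong_num' → outer ELSE → H
call_id=11: disposition='refused' → inner[ELSE] → J
call_id=12: disposition='wrong_num' → outer ELSE → H
call_id=13: disposition='callback' → inner[ELSE] → D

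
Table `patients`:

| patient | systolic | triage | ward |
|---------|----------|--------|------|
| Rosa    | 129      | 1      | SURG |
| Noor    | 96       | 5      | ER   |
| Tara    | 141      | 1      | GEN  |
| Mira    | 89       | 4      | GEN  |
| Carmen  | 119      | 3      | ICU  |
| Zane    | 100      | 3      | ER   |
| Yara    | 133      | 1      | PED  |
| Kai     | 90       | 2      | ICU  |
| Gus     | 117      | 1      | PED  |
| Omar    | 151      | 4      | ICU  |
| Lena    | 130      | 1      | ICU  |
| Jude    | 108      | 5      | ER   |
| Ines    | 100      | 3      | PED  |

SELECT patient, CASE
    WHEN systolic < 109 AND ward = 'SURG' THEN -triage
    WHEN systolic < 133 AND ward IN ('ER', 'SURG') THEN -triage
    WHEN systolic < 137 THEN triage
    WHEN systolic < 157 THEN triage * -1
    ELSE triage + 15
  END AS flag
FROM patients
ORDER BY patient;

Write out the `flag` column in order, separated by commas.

3, 1, 3, -5, 2, 1, 4, -5, -4, -1, -1, 1, -3

patient=Carmen: systolic < 137 → 3
patient=Gus: systolic < 137 → 1
patient=Ines: systolic < 137 → 3
patient=Jude: systolic < 133 AND ward IN ('ER', 'SURG') → -5
patient=Kai: systolic < 137 → 2
patient=Lena: systolic < 137 → 1
patient=Mira: systolic < 137 → 4
patient=Noor: systolic < 133 AND ward IN ('ER', 'SURG') → -5
patient=Omar: systolic < 157 → -4
patient=Rosa: systolic < 133 AND ward IN ('ER', 'SURG') → -1
patient=Tara: systolic < 157 → -1
patient=Yara: systolic < 137 → 1
patient=Zane: systolic < 133 AND ward IN ('ER', 'SURG') → -3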